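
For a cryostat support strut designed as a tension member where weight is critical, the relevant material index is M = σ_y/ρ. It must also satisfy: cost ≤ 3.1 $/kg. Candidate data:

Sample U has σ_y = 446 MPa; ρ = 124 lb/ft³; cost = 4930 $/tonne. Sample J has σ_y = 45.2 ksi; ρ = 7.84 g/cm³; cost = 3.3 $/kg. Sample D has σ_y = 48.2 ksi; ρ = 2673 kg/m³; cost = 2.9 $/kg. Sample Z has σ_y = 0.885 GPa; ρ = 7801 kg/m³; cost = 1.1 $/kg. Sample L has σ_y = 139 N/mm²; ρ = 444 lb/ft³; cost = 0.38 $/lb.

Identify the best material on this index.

Screen on constraints: cost ≤ 3.1 $/kg. Survivors: sample D, sample Z, sample L.
Putting every candidate on a common basis:
  sample D: σ_y = 332.3 MPa, ρ = 2673 kg/m³
  sample Z: σ_y = 885.0 MPa, ρ = 7801 kg/m³
  sample L: σ_y = 139.0 MPa, ρ = 7112 kg/m³
  sample D: M = 124 kN·m/kg
  sample Z: M = 113 kN·m/kg
  sample L: M = 19.5 kN·m/kg
Sample D ranks first.

sample D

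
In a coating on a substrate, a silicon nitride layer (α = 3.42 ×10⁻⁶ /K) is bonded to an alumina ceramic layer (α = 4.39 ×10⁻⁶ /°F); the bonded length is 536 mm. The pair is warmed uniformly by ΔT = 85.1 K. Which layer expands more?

alumina ceramic: α = 4.39×10⁻⁶/°F × 9/5 = 7.90×10⁻⁶/K.
α(silicon nitride) = 3.42×10⁻⁶/K vs α(alumina ceramic) = 7.90×10⁻⁶/K.
Higher α expands more for the same ΔT: alumina ceramic.

alumina ceramic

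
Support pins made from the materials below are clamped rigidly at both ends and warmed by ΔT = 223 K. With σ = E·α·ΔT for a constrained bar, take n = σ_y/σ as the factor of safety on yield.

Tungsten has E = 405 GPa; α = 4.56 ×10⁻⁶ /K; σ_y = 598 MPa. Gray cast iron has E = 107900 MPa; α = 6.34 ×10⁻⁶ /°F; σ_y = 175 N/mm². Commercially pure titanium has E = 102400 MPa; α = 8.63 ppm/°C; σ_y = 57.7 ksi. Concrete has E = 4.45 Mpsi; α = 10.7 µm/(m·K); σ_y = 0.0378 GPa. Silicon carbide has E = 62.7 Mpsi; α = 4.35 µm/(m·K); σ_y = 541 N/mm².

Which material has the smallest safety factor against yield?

With everything in SI (GPa, ×10⁻⁶/K, MPa):
  tungsten: E = 405.0, α = 4.56, σ_y = 598.0 → σ = 412 MPa, n = 1.45
  gray cast iron: E = 107.9, α = 11.4, σ_y = 175.0 → σ = 275 MPa, n = 0.637
  commercially pure titanium: E = 102.4, α = 8.63, σ_y = 397.8 → σ = 197 MPa, n = 2.02
  concrete: E = 30.68, α = 10.7, σ_y = 37.80 → σ = 73.2 MPa, n = 0.516
  silicon carbide: E = 432.3, α = 4.35, σ_y = 541.0 → σ = 419 MPa, n = 1.29
The minimum is concrete at n = 0.516.

concrete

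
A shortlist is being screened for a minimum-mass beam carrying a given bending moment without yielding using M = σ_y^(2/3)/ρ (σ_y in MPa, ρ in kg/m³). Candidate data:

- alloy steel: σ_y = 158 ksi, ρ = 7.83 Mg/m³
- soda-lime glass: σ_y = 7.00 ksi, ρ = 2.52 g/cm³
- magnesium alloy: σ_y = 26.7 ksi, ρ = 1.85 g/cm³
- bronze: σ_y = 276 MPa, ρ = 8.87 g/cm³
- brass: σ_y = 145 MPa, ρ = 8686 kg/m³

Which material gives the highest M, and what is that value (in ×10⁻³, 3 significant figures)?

Normalizing units and computing the index:
  alloy steel: σ_y = 1089 MPa, ρ = 7830 kg/m³
  soda-lime glass: σ_y = 48.26 MPa, ρ = 2520 kg/m³
  magnesium alloy: σ_y = 184.1 MPa, ρ = 1850 kg/m³
  bronze: σ_y = 276.0 MPa, ρ = 8870 kg/m³
  brass: σ_y = 145.0 MPa, ρ = 8686 kg/m³
  magnesium alloy: M = 17.5×10⁻³
  alloy steel: M = 13.5×10⁻³
  soda-lime glass: M = 5.26×10⁻³
  bronze: M = 4.78×10⁻³
  brass: M = 3.18×10⁻³
Magnesium alloy ranks first.

magnesium alloy, M = 17.5×10⁻³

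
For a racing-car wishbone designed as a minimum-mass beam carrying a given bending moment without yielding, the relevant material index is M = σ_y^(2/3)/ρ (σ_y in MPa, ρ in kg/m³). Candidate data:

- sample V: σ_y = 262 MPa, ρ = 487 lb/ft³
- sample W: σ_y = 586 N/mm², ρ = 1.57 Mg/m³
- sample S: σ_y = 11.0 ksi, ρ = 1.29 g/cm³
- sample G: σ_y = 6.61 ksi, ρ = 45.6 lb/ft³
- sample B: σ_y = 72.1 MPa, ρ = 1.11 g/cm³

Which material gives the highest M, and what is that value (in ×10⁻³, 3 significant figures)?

After converting to SI:
  sample V: σ_y = 262.0 MPa, ρ = 7801 kg/m³
  sample W: σ_y = 586.0 MPa, ρ = 1570 kg/m³
  sample S: σ_y = 75.84 MPa, ρ = 1290 kg/m³
  sample G: σ_y = 45.57 MPa, ρ = 730.4 kg/m³
  sample B: σ_y = 72.10 MPa, ρ = 1110 kg/m³
  sample W: M = 44.6×10⁻³
  sample G: M = 17.5×10⁻³
  sample B: M = 15.6×10⁻³
  sample S: M = 13.9×10⁻³
  sample V: M = 5.25×10⁻³
Highest index: sample W.

sample W, M = 44.6×10⁻³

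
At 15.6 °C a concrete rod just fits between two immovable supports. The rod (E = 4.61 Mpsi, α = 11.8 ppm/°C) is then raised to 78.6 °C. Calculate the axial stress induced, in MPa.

23.6 MPa

E = 4.61 Mpsi = 31.78 GPa.
ΔT = 63.00 K. Constrained thermal stress σ = E·α·ΔT = 31.78×10³ MPa × 11.8×10⁻⁶ × 63.00 = 23.6 MPa (compressive).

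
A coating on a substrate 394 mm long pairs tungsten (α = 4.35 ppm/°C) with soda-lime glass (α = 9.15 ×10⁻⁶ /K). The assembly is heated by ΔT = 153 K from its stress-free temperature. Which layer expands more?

soda-lime glass

α(tungsten) = 4.35×10⁻⁶/K vs α(soda-lime glass) = 9.15×10⁻⁶/K.
Higher α expands more for the same ΔT: soda-lime glass.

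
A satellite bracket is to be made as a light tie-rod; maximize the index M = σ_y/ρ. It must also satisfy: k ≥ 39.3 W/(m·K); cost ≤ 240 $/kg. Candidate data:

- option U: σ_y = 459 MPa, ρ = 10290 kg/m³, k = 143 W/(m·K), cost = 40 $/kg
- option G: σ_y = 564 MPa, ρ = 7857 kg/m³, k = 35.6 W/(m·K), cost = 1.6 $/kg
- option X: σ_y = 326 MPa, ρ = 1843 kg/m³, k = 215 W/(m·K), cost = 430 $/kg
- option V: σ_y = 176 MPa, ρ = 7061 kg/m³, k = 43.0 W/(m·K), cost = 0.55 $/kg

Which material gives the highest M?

Screen on constraints: k ≥ 39.3 W/(m·K); cost ≤ 240 $/kg. Survivors: option U, option V.
Per-candidate index values:
  option U: M = 44.6 kN·m/kg
  option V: M = 24.9 kN·m/kg
The maximum is for option U.

option U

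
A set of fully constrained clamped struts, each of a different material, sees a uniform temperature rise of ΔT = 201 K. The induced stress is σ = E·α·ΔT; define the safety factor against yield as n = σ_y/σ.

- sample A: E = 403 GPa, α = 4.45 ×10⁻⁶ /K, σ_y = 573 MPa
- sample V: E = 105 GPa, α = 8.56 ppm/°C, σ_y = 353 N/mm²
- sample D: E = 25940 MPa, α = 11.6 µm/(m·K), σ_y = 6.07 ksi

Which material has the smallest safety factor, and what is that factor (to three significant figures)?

Converting E to GPa, α to ×10⁻⁶/K, σ_y to MPa, then σ and n for each:
  sample A: E = 403.0, α = 4.45, σ_y = 573.0 → σ = 360 MPa, n = 1.59
  sample V: E = 105.0, α = 8.56, σ_y = 353.0 → σ = 181 MPa, n = 1.95
  sample D: E = 25.94, α = 11.6, σ_y = 41.85 → σ = 60.5 MPa, n = 0.692
The minimum is sample D at n = 0.692.

sample D, n = 0.692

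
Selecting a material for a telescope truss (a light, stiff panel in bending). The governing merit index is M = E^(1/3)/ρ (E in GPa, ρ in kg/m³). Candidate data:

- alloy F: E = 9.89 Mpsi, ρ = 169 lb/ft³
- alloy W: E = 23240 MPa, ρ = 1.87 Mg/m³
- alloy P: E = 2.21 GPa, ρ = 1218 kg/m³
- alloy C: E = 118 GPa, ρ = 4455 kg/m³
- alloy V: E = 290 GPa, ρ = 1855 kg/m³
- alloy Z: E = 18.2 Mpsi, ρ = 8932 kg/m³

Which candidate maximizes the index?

alloy V

Normalizing units and computing the index:
  alloy F: E = 68.19 GPa, ρ = 2707 kg/m³
  alloy W: E = 23.24 GPa, ρ = 1870 kg/m³
  alloy P: E = 2.210 GPa, ρ = 1218 kg/m³
  alloy C: E = 118.0 GPa, ρ = 4455 kg/m³
  alloy V: E = 290.0 GPa, ρ = 1855 kg/m³
  alloy Z: E = 125.5 GPa, ρ = 8932 kg/m³
  alloy V: M = 3.57×10⁻³
  alloy W: M = 1.53×10⁻³
  alloy F: M = 1.51×10⁻³
  alloy C: M = 1.10×10⁻³
  alloy P: M = 1.07×10⁻³
  alloy Z: M = 0.561×10⁻³
Alloy V ranks first.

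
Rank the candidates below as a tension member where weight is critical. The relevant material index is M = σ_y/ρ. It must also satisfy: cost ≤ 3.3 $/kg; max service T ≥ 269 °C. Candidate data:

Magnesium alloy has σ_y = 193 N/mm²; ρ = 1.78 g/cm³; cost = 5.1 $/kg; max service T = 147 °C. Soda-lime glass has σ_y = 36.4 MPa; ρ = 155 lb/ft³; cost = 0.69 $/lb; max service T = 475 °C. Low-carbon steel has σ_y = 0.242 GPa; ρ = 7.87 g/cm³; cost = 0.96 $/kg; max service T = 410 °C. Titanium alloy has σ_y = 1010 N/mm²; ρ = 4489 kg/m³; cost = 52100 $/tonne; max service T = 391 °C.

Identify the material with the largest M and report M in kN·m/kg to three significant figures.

low-carbon steel, M = 30.7 kN·m/kg

Screen on constraints: cost ≤ 3.3 $/kg; max service T ≥ 269 °C. Survivors: soda-lime glass, low-carbon steel.
Putting every candidate on a common basis:
  soda-lime glass: σ_y = 36.40 MPa, ρ = 2483 kg/m³
  low-carbon steel: σ_y = 242.0 MPa, ρ = 7870 kg/m³
  low-carbon steel: M = 30.7 kN·m/kg
  soda-lime glass: M = 14.7 kN·m/kg
Low-carbon steel ranks first.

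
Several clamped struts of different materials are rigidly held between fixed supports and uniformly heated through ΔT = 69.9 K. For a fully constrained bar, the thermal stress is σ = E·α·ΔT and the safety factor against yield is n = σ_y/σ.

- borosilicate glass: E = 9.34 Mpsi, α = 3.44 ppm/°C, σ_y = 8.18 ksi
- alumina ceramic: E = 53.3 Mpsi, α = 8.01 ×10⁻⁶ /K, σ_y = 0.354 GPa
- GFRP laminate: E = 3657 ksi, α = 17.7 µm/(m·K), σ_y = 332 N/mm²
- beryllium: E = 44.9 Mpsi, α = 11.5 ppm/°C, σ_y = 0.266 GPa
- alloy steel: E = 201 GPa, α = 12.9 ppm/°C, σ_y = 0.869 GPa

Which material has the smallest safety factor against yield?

Converting E to GPa, α to ×10⁻⁶/K, σ_y to MPa, then σ and n for each:
  borosilicate glass: E = 64.40, α = 3.44, σ_y = 56.40 → σ = 15.5 MPa, n = 3.64
  alumina ceramic: E = 367.5, α = 8.01, σ_y = 354.0 → σ = 206 MPa, n = 1.72
  GFRP laminate: E = 25.21, α = 17.7, σ_y = 332.0 → σ = 31.2 MPa, n = 10.6
  beryllium: E = 309.6, α = 11.5, σ_y = 266.0 → σ = 249 MPa, n = 1.07
  alloy steel: E = 201.0, α = 12.9, σ_y = 869.0 → σ = 181 MPa, n = 4.79
Beryllium has the lowest safety factor, n = 1.07.

beryllium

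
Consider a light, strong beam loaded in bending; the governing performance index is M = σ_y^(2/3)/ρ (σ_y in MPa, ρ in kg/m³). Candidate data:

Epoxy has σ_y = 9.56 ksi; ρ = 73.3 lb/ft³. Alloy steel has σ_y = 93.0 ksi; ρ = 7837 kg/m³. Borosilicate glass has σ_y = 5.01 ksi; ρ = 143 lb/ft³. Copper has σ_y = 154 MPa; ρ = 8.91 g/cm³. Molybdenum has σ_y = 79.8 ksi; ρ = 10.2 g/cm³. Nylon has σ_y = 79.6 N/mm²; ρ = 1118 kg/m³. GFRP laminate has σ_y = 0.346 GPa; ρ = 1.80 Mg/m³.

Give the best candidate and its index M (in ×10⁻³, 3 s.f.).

GFRP laminate, M = 27.4×10⁻³

Putting every candidate on a common basis:
  epoxy: σ_y = 65.91 MPa, ρ = 1174 kg/m³
  alloy steel: σ_y = 641.2 MPa, ρ = 7837 kg/m³
  borosilicate glass: σ_y = 34.54 MPa, ρ = 2291 kg/m³
  copper: σ_y = 154.0 MPa, ρ = 8910 kg/m³
  molybdenum: σ_y = 550.2 MPa, ρ = 10200 kg/m³
  nylon: σ_y = 79.60 MPa, ρ = 1118 kg/m³
  GFRP laminate: σ_y = 346.0 MPa, ρ = 1800 kg/m³
  GFRP laminate: M = 27.4×10⁻³
  nylon: M = 16.6×10⁻³
  epoxy: M = 13.9×10⁻³
  alloy steel: M = 9.49×10⁻³
  molybdenum: M = 6.58×10⁻³
  borosilicate glass: M = 4.63×10⁻³
  copper: M = 3.22×10⁻³
GFRP laminate ranks first.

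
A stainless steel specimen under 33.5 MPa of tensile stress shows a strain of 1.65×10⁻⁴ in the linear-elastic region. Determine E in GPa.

E = σ/ε = 33.5 MPa / 1.65×10⁻⁴ = 203000 MPa = 203 GPa.

203 GPa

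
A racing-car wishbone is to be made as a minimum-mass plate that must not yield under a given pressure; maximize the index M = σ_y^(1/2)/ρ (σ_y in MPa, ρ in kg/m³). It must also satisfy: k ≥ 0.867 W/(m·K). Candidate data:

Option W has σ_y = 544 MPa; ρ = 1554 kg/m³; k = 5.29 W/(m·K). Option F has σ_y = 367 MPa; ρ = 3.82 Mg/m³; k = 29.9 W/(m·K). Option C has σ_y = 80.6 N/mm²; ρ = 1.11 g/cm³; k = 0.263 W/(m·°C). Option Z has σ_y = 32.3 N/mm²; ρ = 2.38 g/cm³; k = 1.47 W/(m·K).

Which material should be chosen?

Screen on constraints: k ≥ 0.867 W/(m·K). Survivors: option W, option F, option Z.
After converting to SI:
  option W: σ_y = 544.0 MPa, ρ = 1554 kg/m³
  option F: σ_y = 367.0 MPa, ρ = 3820 kg/m³
  option Z: σ_y = 32.30 MPa, ρ = 2380 kg/m³
  option W: M = 15.0×10⁻³
  option F: M = 5.01×10⁻³
  option Z: M = 2.39×10⁻³
Option W ranks first.

option W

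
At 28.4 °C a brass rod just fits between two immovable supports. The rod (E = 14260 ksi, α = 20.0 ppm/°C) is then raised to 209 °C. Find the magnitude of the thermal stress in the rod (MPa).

355 MPa

E = 14260 ksi = 98.32 GPa.
ΔT = 180.6 K. Constrained thermal stress σ = E·α·ΔT = 98.32×10³ MPa × 20.0×10⁻⁶ × 180.6 = 355 MPa (compressive).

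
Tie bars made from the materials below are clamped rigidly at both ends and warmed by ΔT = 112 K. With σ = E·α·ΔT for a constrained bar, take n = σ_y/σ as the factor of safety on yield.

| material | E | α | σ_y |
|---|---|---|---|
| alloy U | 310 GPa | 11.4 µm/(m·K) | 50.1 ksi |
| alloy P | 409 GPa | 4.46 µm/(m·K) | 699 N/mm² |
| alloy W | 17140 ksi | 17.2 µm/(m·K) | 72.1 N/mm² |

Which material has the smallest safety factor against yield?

alloy W

In consistent units (E in GPa, α in ×10⁻⁶/K, σ_y in MPa):
  alloy U: E = 310.0, α = 11.4, σ_y = 345.4 → σ = 396 MPa, n = 0.873
  alloy P: E = 409.0, α = 4.46, σ_y = 699.0 → σ = 204 MPa, n = 3.42
  alloy W: E = 118.2, α = 17.2, σ_y = 72.10 → σ = 228 MPa, n = 0.317
The minimum is alloy W at n = 0.317.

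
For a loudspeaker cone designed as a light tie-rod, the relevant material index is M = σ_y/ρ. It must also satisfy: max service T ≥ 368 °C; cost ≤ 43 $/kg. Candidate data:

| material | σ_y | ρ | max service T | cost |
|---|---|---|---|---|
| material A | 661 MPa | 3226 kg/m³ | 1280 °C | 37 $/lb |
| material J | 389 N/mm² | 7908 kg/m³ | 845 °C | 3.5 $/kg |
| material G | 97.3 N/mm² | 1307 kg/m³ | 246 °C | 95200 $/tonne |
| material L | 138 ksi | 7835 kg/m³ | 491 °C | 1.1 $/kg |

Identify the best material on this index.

Screen on constraints: max service T ≥ 368 °C; cost ≤ 43 $/kg. Survivors: material J, material L.
Putting every candidate on a common basis:
  material J: σ_y = 389.0 MPa, ρ = 7908 kg/m³
  material L: σ_y = 951.5 MPa, ρ = 7835 kg/m³
  material L: M = 121 kN·m/kg
  material J: M = 49.2 kN·m/kg
Highest index: material L.

material L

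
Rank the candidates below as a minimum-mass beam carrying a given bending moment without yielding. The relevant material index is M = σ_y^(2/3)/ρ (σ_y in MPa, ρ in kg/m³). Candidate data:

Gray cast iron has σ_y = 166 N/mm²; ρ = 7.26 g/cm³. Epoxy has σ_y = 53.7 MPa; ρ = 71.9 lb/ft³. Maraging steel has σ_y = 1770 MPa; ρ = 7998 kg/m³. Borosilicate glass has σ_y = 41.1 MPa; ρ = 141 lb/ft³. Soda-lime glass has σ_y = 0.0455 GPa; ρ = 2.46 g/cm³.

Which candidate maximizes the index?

maraging steel

Putting every candidate on a common basis:
  gray cast iron: σ_y = 166.0 MPa, ρ = 7260 kg/m³
  epoxy: σ_y = 53.70 MPa, ρ = 1152 kg/m³
  maraging steel: σ_y = 1770 MPa, ρ = 7998 kg/m³
  borosilicate glass: σ_y = 41.10 MPa, ρ = 2259 kg/m³
  soda-lime glass: σ_y = 45.50 MPa, ρ = 2460 kg/m³
  maraging steel: M = 18.3×10⁻³
  epoxy: M = 12.4×10⁻³
  borosilicate glass: M = 5.27×10⁻³
  soda-lime glass: M = 5.18×10⁻³
  gray cast iron: M = 4.16×10⁻³
Maraging steel has the largest M.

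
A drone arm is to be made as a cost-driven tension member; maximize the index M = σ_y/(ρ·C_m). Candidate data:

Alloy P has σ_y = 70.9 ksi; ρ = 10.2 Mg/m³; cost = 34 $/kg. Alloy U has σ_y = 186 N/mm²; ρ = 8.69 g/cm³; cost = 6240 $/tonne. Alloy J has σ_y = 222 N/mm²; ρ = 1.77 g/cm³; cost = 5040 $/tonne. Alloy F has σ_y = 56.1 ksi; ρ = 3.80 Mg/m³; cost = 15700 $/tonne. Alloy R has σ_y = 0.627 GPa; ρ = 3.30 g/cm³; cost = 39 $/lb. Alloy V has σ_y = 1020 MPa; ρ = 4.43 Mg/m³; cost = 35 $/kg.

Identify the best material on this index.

alloy J

Putting every candidate on a common basis:
  alloy P: σ_y = 488.8 MPa, ρ = 10200 kg/m³, cost = 34.00 $/kg
  alloy U: σ_y = 186.0 MPa, ρ = 8690 kg/m³, cost = 6.240 $/kg
  alloy J: σ_y = 222.0 MPa, ρ = 1770 kg/m³, cost = 5.040 $/kg
  alloy F: σ_y = 386.8 MPa, ρ = 3800 kg/m³, cost = 15.70 $/kg
  alloy R: σ_y = 627.0 MPa, ρ = 3300 kg/m³, cost = 85.98 $/kg
  alloy V: σ_y = 1020 MPa, ρ = 4430 kg/m³, cost = 35.00 $/kg
  alloy J: M = 24.9 kN·m per $
  alloy V: M = 6.58 kN·m per $
  alloy F: M = 6.48 kN·m per $
  alloy U: M = 3.43 kN·m per $
  alloy R: M = 2.21 kN·m per $
  alloy P: M = 1.41 kN·m per $
The maximum is for alloy J.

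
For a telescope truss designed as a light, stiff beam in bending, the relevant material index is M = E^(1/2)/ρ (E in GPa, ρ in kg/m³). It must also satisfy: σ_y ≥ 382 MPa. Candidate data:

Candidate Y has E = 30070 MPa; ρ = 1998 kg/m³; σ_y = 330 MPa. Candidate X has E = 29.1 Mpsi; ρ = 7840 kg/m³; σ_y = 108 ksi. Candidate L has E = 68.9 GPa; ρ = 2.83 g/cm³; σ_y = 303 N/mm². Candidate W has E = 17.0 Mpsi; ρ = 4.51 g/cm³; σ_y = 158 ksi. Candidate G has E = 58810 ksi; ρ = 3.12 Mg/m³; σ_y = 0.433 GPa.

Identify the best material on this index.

Screen on constraints: σ_y ≥ 382 MPa. Survivors: candidate X, candidate W, candidate G.
After converting to SI:
  candidate X: E = 200.6 GPa, ρ = 7840 kg/m³
  candidate W: E = 117.2 GPa, ρ = 4510 kg/m³
  candidate G: E = 405.5 GPa, ρ = 3120 kg/m³
  candidate G: M = 6.45×10⁻³
  candidate W: M = 2.40×10⁻³
  candidate X: M = 1.81×10⁻³
The maximum is for candidate G.

candidate G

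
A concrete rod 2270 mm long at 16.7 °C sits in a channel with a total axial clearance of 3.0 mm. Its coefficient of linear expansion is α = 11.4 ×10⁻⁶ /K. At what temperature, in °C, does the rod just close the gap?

α·L₀·ΔT = 3.0 mm ⇒ ΔT = 3.0 / (11.4×10⁻⁶ × 2270.0) = 115.9 K.
T = 16.7 + 115.9 = 132.6 °C.

133 °C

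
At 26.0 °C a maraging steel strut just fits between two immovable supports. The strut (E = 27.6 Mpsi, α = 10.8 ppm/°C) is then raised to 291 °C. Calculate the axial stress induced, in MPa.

E = 27.6 Mpsi = 190.3 GPa.
ΔT = 265.0 K. Constrained thermal stress σ = E·α·ΔT = 190.3×10³ MPa × 10.8×10⁻⁶ × 265.0 = 545 MPa (compressive).

545 MPa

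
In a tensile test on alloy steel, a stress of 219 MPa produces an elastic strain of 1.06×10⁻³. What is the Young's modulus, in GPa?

207 GPa

E = σ/ε = 219 MPa / 1.06×10⁻³ = 206600 MPa = 207 GPa.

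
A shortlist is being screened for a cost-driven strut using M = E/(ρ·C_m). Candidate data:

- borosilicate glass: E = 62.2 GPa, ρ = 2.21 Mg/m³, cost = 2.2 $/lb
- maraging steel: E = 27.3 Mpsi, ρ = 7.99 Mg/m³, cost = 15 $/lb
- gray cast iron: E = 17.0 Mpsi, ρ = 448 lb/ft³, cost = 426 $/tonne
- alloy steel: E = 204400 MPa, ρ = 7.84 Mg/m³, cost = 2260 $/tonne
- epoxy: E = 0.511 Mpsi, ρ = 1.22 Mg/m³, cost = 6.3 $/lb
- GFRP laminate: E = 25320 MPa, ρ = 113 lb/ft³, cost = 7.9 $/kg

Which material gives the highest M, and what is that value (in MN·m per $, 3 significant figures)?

Putting every candidate on a common basis:
  borosilicate glass: E = 62.20 GPa, ρ = 2210 kg/m³, cost = 4.850 $/kg
  maraging steel: E = 188.2 GPa, ρ = 7990 kg/m³, cost = 33.07 $/kg
  gray cast iron: E = 117.2 GPa, ρ = 7176 kg/m³, cost = 0.4260 $/kg
  alloy steel: E = 204.4 GPa, ρ = 7840 kg/m³, cost = 2.260 $/kg
  epoxy: E = 3.523 GPa, ρ = 1220 kg/m³, cost = 13.89 $/kg
  GFRP laminate: E = 25.32 GPa, ρ = 1810 kg/m³, cost = 7.900 $/kg
  gray cast iron: M = 38.3 MN·m per $
  alloy steel: M = 11.5 MN·m per $
  borosilicate glass: M = 5.80 MN·m per $
  GFRP laminate: M = 1.77 MN·m per $
  maraging steel: M = 0.712 MN·m per $
  epoxy: M = 0.208 MN·m per $
The maximum is for gray cast iron.

gray cast iron, M = 38.3 MN·m per $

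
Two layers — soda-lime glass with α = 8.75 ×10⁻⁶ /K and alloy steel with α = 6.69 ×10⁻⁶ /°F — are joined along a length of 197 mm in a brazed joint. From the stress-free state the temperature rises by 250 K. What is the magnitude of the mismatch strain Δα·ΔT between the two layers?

8.23×10⁻⁴

alloy steel: α = 6.69×10⁻⁶/°F × 9/5 = 12.0×10⁻⁶/K.
Δα = |8.75 − 12.0|×10⁻⁶/K = 3.29×10⁻⁶/K.
Mismatch strain = Δα·ΔT = 3.29×10⁻⁶ × 250.0 = 8.23×10⁻⁴.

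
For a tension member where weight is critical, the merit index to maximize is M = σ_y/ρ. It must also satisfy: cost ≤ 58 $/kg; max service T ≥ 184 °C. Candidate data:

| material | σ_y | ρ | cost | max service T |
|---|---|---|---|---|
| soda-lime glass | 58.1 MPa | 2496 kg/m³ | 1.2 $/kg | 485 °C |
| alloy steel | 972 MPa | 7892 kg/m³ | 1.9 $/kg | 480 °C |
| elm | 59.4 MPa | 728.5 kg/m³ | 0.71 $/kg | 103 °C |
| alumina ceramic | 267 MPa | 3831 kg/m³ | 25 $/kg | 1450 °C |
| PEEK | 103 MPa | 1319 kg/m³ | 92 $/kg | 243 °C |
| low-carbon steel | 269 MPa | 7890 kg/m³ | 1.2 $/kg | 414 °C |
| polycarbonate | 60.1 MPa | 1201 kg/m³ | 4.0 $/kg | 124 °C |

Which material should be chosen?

Screen on constraints: cost ≤ 58 $/kg; max service T ≥ 184 °C. Survivors: soda-lime glass, alloy steel, alumina ceramic, low-carbon steel.
Computing M directly (units already consistent):
  alloy steel: M = 123 kN·m/kg
  alumina ceramic: M = 69.7 kN·m/kg
  low-carbon steel: M = 34.1 kN·m/kg
  soda-lime glass: M = 23.3 kN·m/kg
The maximum is for alloy steel.

alloy steel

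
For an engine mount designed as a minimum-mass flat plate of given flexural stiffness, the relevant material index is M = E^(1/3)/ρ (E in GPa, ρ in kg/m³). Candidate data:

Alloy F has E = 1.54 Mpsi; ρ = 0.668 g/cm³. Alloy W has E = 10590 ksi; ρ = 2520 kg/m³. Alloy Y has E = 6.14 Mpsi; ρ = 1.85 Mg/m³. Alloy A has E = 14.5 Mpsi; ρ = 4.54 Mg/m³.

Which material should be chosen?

Normalizing units and computing the index:
  alloy F: E = 10.62 GPa, ρ = 668.0 kg/m³
  alloy W: E = 73.02 GPa, ρ = 2520 kg/m³
  alloy Y: E = 42.33 GPa, ρ = 1850 kg/m³
  alloy A: E = 99.97 GPa, ρ = 4540 kg/m³
  alloy F: M = 3.29×10⁻³
  alloy Y: M = 1.88×10⁻³
  alloy W: M = 1.66×10⁻³
  alloy A: M = 1.02×10⁻³
Highest index: alloy F.

alloy F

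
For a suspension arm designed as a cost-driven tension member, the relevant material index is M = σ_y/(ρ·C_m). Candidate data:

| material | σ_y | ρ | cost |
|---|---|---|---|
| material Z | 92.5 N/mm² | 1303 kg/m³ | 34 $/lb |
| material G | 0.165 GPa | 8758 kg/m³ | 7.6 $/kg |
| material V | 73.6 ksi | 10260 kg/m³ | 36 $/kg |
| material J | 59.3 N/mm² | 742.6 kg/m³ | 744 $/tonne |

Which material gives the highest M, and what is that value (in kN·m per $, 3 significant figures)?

Putting every candidate on a common basis:
  material Z: σ_y = 92.50 MPa, ρ = 1303 kg/m³, cost = 74.96 $/kg
  material G: σ_y = 165.0 MPa, ρ = 8758 kg/m³, cost = 7.600 $/kg
  material V: σ_y = 507.5 MPa, ρ = 10260 kg/m³, cost = 36.00 $/kg
  material J: σ_y = 59.30 MPa, ρ = 742.6 kg/m³, cost = 0.7440 $/kg
  material J: M = 107 kN·m per $
  material G: M = 2.48 kN·m per $
  material V: M = 1.37 kN·m per $
  material Z: M = 0.947 kN·m per $
Material J has the largest M.

material J, M = 107 kN·m per $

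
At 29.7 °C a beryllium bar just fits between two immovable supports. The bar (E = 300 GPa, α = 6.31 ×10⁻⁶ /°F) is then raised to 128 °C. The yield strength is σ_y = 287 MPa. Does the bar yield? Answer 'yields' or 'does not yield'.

α = 6.31×10⁻⁶/°F × 9/5 = 11.4×10⁻⁶/K.
ΔT = 98.30 K. Constrained thermal stress σ = E·α·ΔT = 300.0×10³ MPa × 11.4×10⁻⁶ × 98.30 = 335 MPa (compressive).
Compare to σ_y = 287 MPa: σ ≥ σ_y, so it yields.

yields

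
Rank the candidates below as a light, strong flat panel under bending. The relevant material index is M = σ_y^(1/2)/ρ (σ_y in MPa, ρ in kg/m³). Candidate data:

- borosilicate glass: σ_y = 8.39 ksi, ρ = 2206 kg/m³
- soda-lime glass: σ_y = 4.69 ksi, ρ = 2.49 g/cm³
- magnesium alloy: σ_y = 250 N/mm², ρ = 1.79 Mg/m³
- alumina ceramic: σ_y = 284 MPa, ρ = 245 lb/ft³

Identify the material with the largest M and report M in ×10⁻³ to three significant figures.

magnesium alloy, M = 8.83×10⁻³

In SI units:
  borosilicate glass: σ_y = 57.85 MPa, ρ = 2206 kg/m³
  soda-lime glass: σ_y = 32.34 MPa, ρ = 2490 kg/m³
  magnesium alloy: σ_y = 250.0 MPa, ρ = 1790 kg/m³
  alumina ceramic: σ_y = 284.0 MPa, ρ = 3925 kg/m³
  magnesium alloy: M = 8.83×10⁻³
  alumina ceramic: M = 4.29×10⁻³
  borosilicate glass: M = 3.45×10⁻³
  soda-lime glass: M = 2.28×10⁻³
Magnesium alloy has the largest M.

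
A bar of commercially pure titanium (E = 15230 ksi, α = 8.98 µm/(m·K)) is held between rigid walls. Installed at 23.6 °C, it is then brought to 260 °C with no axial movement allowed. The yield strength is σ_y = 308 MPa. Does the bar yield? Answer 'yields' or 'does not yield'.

does not yield

E = 15230 ksi = 105.0 GPa.
ΔT = 236.4 K. Constrained thermal stress σ = E·α·ΔT = 105.0×10³ MPa × 8.98×10⁻⁶ × 236.4 = 223 MPa (compressive).
Compare to σ_y = 308 MPa: σ < σ_y, so it does not yield.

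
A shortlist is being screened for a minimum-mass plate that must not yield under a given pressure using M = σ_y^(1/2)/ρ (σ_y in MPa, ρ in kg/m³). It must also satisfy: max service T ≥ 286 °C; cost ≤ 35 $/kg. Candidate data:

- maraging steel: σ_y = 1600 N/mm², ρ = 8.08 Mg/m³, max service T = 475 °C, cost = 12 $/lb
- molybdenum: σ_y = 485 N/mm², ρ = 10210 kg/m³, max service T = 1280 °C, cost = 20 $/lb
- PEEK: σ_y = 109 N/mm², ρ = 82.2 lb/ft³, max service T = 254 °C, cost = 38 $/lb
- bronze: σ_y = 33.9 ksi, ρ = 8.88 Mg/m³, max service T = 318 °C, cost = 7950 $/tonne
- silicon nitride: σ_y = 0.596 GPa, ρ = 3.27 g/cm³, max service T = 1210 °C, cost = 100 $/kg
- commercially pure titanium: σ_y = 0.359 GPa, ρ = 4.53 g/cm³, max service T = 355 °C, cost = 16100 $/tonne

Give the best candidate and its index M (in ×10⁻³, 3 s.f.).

Screen on constraints: max service T ≥ 286 °C; cost ≤ 35 $/kg. Survivors: maraging steel, bronze, commercially pure titanium.
Putting every candidate on a common basis:
  maraging steel: σ_y = 1600 MPa, ρ = 8080 kg/m³
  bronze: σ_y = 233.7 MPa, ρ = 8880 kg/m³
  commercially pure titanium: σ_y = 359.0 MPa, ρ = 4530 kg/m³
  maraging steel: M = 4.95×10⁻³
  commercially pure titanium: M = 4.18×10⁻³
  bronze: M = 1.72×10⁻³
The maximum is for maraging steel.

maraging steel, M = 4.95×10⁻³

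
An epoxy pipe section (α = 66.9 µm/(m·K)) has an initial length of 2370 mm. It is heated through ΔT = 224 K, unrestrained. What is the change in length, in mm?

ΔL = α·L₀·ΔT = 66.9×10⁻⁶ × 2370 mm × 224.0 K = 35.5 mm.

35.5 mm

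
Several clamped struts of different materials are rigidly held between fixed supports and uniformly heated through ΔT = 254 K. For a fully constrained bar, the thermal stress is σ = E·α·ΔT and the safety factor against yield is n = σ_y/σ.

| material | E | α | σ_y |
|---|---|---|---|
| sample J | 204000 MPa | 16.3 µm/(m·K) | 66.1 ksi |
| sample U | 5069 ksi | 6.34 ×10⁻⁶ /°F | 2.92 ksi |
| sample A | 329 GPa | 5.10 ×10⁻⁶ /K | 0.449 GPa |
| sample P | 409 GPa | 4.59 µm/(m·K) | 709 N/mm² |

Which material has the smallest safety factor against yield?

sample U

In consistent units (E in GPa, α in ×10⁻⁶/K, σ_y in MPa):
  sample J: E = 204.0, α = 16.3, σ_y = 455.7 → σ = 845 MPa, n = 0.540
  sample U: E = 34.95, α = 11.4, σ_y = 20.13 → σ = 101 MPa, n = 0.199
  sample A: E = 329.0, α = 5.10, σ_y = 449.0 → σ = 426 MPa, n = 1.05
  sample P: E = 409.0, α = 4.59, σ_y = 709.0 → σ = 477 MPa, n = 1.49
Sample U has the lowest safety factor, n = 0.199.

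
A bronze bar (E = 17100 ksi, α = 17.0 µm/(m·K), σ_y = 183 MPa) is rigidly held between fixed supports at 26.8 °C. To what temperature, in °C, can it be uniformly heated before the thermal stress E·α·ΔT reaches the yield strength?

E = 17100 ksi = 117.9 GPa.
E·α·ΔT = 183.0 MPa ⇒ ΔT = 183.0 / (117.9×10³ × 17.0×10⁻⁶) = 91.30 K.
T = 26.8 + 91.30 = 118.1 °C.

118 °C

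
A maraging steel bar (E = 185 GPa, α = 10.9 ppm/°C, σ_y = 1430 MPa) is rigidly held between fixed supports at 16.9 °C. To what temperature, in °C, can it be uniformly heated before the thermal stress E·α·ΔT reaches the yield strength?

E·α·ΔT = 1430 MPa ⇒ ΔT = 1430 / (185.0×10³ × 10.9×10⁻⁶) = 709.1 K.
T = 16.9 + 709.1 = 726.0 °C.

726 °C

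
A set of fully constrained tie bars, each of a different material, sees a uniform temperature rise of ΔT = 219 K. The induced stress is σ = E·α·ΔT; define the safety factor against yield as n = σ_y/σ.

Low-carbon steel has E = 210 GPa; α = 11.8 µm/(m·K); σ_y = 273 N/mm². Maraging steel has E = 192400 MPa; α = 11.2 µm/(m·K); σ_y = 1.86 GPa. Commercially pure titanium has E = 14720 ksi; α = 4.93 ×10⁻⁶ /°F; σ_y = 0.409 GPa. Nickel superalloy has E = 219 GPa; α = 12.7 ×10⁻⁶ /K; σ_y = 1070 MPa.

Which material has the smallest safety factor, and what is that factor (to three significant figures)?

low-carbon steel, n = 0.503

With everything in SI (GPa, ×10⁻⁶/K, MPa):
  low-carbon steel: E = 210.0, α = 11.8, σ_y = 273.0 → σ = 543 MPa, n = 0.503
  maraging steel: E = 192.4, α = 11.2, σ_y = 1860 → σ = 472 MPa, n = 3.94
  commercially pure titanium: E = 101.5, α = 8.87, σ_y = 409.0 → σ = 197 MPa, n = 2.07
  nickel superalloy: E = 219.0, α = 12.7, σ_y = 1070 → σ = 609 MPa, n = 1.76
The minimum is low-carbon steel at n = 0.503.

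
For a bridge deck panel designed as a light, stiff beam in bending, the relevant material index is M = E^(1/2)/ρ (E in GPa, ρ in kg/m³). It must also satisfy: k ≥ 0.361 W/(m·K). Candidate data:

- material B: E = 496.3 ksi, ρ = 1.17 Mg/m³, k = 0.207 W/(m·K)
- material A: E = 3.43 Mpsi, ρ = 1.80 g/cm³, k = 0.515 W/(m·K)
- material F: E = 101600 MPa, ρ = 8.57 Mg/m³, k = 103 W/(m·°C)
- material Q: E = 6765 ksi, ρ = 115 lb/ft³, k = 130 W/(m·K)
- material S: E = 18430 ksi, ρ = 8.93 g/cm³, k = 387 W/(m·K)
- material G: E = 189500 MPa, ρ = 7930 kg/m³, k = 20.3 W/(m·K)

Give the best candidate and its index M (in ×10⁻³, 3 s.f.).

material Q, M = 3.71×10⁻³

Screen on constraints: k ≥ 0.361 W/(m·K). Survivors: material A, material F, material Q, material S, material G.
Convert each candidate to consistent units, then evaluate M:
  material A: E = 23.65 GPa, ρ = 1800 kg/m³
  material F: E = 101.6 GPa, ρ = 8570 kg/m³
  material Q: E = 46.64 GPa, ρ = 1842 kg/m³
  material S: E = 127.1 GPa, ρ = 8930 kg/m³
  material G: E = 189.5 GPa, ρ = 7930 kg/m³
  material Q: M = 3.71×10⁻³
  material A: M = 2.70×10⁻³
  material G: M = 1.74×10⁻³
  material S: M = 1.26×10⁻³
  material F: M = 1.18×10⁻³
The maximum is for material Q.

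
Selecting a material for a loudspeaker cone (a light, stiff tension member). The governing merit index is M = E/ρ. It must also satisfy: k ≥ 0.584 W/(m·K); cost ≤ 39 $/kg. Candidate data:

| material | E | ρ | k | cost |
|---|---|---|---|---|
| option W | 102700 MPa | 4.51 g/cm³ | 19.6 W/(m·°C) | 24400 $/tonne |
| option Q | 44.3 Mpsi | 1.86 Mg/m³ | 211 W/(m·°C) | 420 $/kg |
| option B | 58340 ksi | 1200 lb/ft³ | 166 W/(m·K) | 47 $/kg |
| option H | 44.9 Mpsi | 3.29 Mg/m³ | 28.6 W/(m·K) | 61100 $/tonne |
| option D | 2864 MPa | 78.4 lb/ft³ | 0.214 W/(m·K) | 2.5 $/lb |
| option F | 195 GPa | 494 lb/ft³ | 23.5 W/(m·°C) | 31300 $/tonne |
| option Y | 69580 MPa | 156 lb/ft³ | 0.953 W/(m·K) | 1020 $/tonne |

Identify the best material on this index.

Screen on constraints: k ≥ 0.584 W/(m·K); cost ≤ 39 $/kg. Survivors: option W, option F, option Y.
In SI units:
  option W: E = 102.7 GPa, ρ = 4510 kg/m³
  option F: E = 195.0 GPa, ρ = 7913 kg/m³
  option Y: E = 69.58 GPa, ρ = 2499 kg/m³
  option Y: M = 27.8 MN·m/kg
  option F: M = 24.6 MN·m/kg
  option W: M = 22.8 MN·m/kg
Highest index: option Y.

option Y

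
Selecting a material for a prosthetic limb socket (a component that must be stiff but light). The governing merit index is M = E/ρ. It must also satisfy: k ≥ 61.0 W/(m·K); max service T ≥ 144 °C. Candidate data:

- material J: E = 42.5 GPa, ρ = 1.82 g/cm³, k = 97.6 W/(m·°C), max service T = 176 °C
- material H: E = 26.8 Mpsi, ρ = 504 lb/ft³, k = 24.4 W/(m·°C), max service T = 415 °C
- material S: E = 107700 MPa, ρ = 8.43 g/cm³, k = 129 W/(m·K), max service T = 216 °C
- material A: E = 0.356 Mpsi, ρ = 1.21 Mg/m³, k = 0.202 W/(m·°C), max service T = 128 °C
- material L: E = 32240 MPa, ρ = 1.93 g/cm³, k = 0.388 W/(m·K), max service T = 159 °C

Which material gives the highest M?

material J

Screen on constraints: k ≥ 61.0 W/(m·K); max service T ≥ 144 °C. Survivors: material J, material S.
Putting every candidate on a common basis:
  material J: E = 42.50 GPa, ρ = 1820 kg/m³
  material S: E = 107.7 GPa, ρ = 8430 kg/m³
  material J: M = 23.4 MN·m/kg
  material S: M = 12.8 MN·m/kg
Material J has the largest M.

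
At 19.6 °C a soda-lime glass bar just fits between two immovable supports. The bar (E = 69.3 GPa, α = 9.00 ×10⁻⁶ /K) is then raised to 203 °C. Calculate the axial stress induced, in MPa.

114 MPa

ΔT = 183.4 K. Constrained thermal stress σ = E·α·ΔT = 69.30×10³ MPa × 9.00×10⁻⁶ × 183.4 = 114 MPa (compressive).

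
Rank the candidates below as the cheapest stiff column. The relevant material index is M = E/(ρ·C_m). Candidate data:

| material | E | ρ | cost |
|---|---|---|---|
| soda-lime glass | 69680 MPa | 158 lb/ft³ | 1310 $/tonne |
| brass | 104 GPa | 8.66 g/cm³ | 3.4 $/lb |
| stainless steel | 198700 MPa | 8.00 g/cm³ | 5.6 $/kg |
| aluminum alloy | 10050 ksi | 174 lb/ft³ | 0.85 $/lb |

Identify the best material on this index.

soda-lime glass

Putting every candidate on a common basis:
  soda-lime glass: E = 69.68 GPa, ρ = 2531 kg/m³, cost = 1.310 $/kg
  brass: E = 104.0 GPa, ρ = 8660 kg/m³, cost = 7.496 $/kg
  stainless steel: E = 198.7 GPa, ρ = 8000 kg/m³, cost = 5.600 $/kg
  aluminum alloy: E = 69.29 GPa, ρ = 2787 kg/m³, cost = 1.874 $/kg
  soda-lime glass: M = 21.0 MN·m per $
  aluminum alloy: M = 13.3 MN·m per $
  stainless steel: M = 4.44 MN·m per $
  brass: M = 1.60 MN·m per $
The maximum is for soda-lime glass.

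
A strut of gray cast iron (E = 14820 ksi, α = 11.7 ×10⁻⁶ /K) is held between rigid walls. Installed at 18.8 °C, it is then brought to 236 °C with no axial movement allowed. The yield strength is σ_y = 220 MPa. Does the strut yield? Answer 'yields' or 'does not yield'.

E = 14820 ksi = 102.2 GPa.
ΔT = 217.2 K. Constrained thermal stress σ = E·α·ΔT = 102.2×10³ MPa × 11.7×10⁻⁶ × 217.2 = 260 MPa (compressive).
Compare to σ_y = 220 MPa: σ ≥ σ_y, so it yields.

yields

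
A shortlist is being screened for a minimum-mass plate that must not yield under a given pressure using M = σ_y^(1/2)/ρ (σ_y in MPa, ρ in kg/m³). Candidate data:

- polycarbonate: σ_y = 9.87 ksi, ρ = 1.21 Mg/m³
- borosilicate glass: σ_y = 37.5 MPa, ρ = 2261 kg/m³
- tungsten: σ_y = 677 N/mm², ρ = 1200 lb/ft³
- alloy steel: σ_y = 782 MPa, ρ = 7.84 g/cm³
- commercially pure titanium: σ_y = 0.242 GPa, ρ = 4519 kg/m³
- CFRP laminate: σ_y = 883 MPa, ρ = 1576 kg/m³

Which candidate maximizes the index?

Putting every candidate on a common basis:
  polycarbonate: σ_y = 68.05 MPa, ρ = 1210 kg/m³
  borosilicate glass: σ_y = 37.50 MPa, ρ = 2261 kg/m³
  tungsten: σ_y = 677.0 MPa, ρ = 19220 kg/m³
  alloy steel: σ_y = 782.0 MPa, ρ = 7840 kg/m³
  commercially pure titanium: σ_y = 242.0 MPa, ρ = 4519 kg/m³
  CFRP laminate: σ_y = 883.0 MPa, ρ = 1576 kg/m³
  CFRP laminate: M = 18.9×10⁻³
  polycarbonate: M = 6.82×10⁻³
  alloy steel: M = 3.57×10⁻³
  commercially pure titanium: M = 3.44×10⁻³
  borosilicate glass: M = 2.71×10⁻³
  tungsten: M = 1.35×10⁻³
Highest index: CFRP laminate.

CFRP laminate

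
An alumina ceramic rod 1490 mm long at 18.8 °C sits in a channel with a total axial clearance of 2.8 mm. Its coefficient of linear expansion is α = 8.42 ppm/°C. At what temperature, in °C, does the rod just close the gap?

α·L₀·ΔT = 2.8 mm ⇒ ΔT = 2.8 / (8.42×10⁻⁶ × 1490.0) = 223.2 K.
T = 18.8 + 223.2 = 242.0 °C.

242 °C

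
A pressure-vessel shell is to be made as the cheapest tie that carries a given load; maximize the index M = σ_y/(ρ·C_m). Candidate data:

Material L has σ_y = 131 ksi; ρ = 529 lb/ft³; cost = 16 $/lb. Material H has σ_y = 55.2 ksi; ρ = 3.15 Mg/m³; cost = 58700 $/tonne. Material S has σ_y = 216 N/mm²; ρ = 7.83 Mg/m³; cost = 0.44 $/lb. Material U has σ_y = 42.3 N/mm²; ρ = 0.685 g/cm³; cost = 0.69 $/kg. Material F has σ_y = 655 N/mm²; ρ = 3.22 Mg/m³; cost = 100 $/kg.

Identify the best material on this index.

In SI units:
  material L: σ_y = 903.2 MPa, ρ = 8474 kg/m³, cost = 35.27 $/kg
  material H: σ_y = 380.6 MPa, ρ = 3150 kg/m³, cost = 58.70 $/kg
  material S: σ_y = 216.0 MPa, ρ = 7830 kg/m³, cost = 0.9700 $/kg
  material U: σ_y = 42.30 MPa, ρ = 685.0 kg/m³, cost = 0.6900 $/kg
  material F: σ_y = 655.0 MPa, ρ = 3220 kg/m³, cost = 100.0 $/kg
  material U: M = 89.5 kN·m per $
  material S: M = 28.4 kN·m per $
  material L: M = 3.02 kN·m per $
  material H: M = 2.06 kN·m per $
  material F: M = 2.03 kN·m per $
Material U ranks first.

material U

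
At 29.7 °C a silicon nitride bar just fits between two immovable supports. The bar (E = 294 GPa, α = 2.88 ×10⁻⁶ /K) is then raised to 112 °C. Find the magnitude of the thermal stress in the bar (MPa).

ΔT = 82.30 K. Constrained thermal stress σ = E·α·ΔT = 294.0×10³ MPa × 2.88×10⁻⁶ × 82.30 = 69.7 MPa (compressive).

69.7 MPa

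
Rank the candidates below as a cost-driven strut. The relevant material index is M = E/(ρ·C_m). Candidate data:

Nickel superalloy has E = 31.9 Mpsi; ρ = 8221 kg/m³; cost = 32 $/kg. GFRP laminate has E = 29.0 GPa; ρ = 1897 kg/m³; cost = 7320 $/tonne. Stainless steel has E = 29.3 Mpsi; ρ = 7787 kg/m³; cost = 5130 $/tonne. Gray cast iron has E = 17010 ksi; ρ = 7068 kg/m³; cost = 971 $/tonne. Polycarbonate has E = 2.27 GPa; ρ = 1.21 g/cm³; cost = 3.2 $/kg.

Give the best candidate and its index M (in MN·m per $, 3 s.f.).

gray cast iron, M = 17.1 MN·m per $

Normalizing units and computing the index:
  nickel superalloy: E = 219.9 GPa, ρ = 8221 kg/m³, cost = 32.00 $/kg
  GFRP laminate: E = 29.00 GPa, ρ = 1897 kg/m³, cost = 7.320 $/kg
  stainless steel: E = 202.0 GPa, ρ = 7787 kg/m³, cost = 5.130 $/kg
  gray cast iron: E = 117.3 GPa, ρ = 7068 kg/m³, cost = 0.9710 $/kg
  polycarbonate: E = 2.270 GPa, ρ = 1210 kg/m³, cost = 3.200 $/kg
  gray cast iron: M = 17.1 MN·m per $
  stainless steel: M = 5.06 MN·m per $
  GFRP laminate: M = 2.09 MN·m per $
  nickel superalloy: M = 0.836 MN·m per $
  polycarbonate: M = 0.586 MN·m per $
The maximum is for gray cast iron.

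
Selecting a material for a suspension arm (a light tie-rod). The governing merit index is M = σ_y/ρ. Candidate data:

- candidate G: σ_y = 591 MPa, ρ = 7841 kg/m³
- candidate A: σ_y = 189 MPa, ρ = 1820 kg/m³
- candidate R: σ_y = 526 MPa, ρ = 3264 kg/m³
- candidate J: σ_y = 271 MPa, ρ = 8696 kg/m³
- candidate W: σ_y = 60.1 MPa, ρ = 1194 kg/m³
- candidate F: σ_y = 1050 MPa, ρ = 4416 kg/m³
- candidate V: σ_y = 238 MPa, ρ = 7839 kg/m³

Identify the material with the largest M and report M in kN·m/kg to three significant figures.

Computing M directly (units already consistent):
  candidate F: M = 238 kN·m/kg
  candidate R: M = 161 kN·m/kg
  candidate A: M = 104 kN·m/kg
  candidate G: M = 75.4 kN·m/kg
  candidate W: M = 50.3 kN·m/kg
  candidate J: M = 31.2 kN·m/kg
  candidate V: M = 30.4 kN·m/kg
Highest index: candidate F.

candidate F, M = 238 kN·m/kg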